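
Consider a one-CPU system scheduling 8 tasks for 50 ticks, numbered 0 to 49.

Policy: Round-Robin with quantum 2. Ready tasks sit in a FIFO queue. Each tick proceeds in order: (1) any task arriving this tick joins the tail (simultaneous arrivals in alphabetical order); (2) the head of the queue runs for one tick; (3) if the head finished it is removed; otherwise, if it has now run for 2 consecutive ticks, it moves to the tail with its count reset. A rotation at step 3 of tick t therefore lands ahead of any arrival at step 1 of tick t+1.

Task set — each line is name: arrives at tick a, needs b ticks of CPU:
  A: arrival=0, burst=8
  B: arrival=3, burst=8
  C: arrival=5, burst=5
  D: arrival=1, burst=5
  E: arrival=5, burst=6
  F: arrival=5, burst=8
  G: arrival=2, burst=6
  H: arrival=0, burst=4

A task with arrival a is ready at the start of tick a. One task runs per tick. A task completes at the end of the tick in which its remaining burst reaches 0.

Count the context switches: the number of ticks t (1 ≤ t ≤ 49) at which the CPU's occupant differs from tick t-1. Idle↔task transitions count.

t=0: queue=[A,H] q_used=0 → run A
t=1: queue=[A,H,D] q_used=1 → run A
t=2: queue=[H,D,A,G] q_used=0 → run H
t=3: queue=[H,D,A,G,B] q_used=1 → run H
t=4: queue=[D,A,G,B,H] q_used=0 → run D
t=5: queue=[D,A,G,B,H,C,E,F] q_used=1 → run D
t=6: queue=[A,G,B,H,C,E,F,D] q_used=0 → run A
t=7: queue=[A,G,B,H,C,E,F,D] q_used=1 → run A
t=8: queue=[G,B,H,C,E,F,D,A] q_used=0 → run G
t=9: queue=[G,B,H,C,E,F,D,A] q_used=1 → run G
t=10: queue=[B,H,C,E,F,D,A,G] q_used=0 → run B
t=11: queue=[B,H,C,E,F,D,A,G] q_used=1 → run B
t=12: queue=[H,C,E,F,D,A,G,B] q_used=0 → run H
t=13: queue=[H,C,E,F,D,A,G,B] q_used=1 → run H
t=14: queue=[C,E,F,D,A,G,B] q_used=0 → run C
t=15: queue=[C,E,F,D,A,G,B] q_used=1 → run C
t=16: queue=[E,F,D,A,G,B,C] q_used=0 → run E
t=17: queue=[E,F,D,A,G,B,C] q_used=1 → run E
t=18: queue=[F,D,A,G,B,C,E] q_used=0 → run F
t=19: queue=[F,D,A,G,B,C,E] q_used=1 → run F
t=20: queue=[D,A,G,B,C,E,F] q_used=0 → run D
t=21: queue=[D,A,G,B,C,E,F] q_used=1 → run D
t=22: queue=[A,G,B,C,E,F,D] q_used=0 → run A
t=23: queue=[A,G,B,C,E,F,D] q_used=1 → run A
t=24: queue=[G,B,C,E,F,D,A] q_used=0 → run G
t=25: queue=[G,B,C,E,F,D,A] q_used=1 → run G
t=26: queue=[B,C,E,F,D,A,G] q_used=0 → run B
t=27: queue=[B,C,E,F,D,A,G] q_used=1 → run B
t=28: queue=[C,E,F,D,A,G,B] q_used=0 → run C
t=29: queue=[C,E,F,D,A,G,B] q_used=1 → run C
t=30: queue=[E,F,D,A,G,B,C] q_used=0 → run E
t=31: queue=[E,F,D,A,G,B,C] q_used=1 → run E
t=32: queue=[F,D,A,G,B,C,E] q_used=0 → run F
t=33: queue=[F,D,A,G,B,C,E] q_used=1 → run F
t=34: queue=[D,A,G,B,C,E,F] q_used=0 → run D
t=35: queue=[A,G,B,C,E,F] q_used=0 → run A
t=36: queue=[A,G,B,C,E,F] q_used=1 → run A
t=37: queue=[G,B,C,E,F] q_used=0 → run G
t=38: queue=[G,B,C,E,F] q_used=1 → run G
t=39: queue=[B,C,E,F] q_used=0 → run B
t=40: queue=[B,C,E,F] q_used=1 → run B
t=41: queue=[C,E,F,B] q_used=0 → run C
t=42: queue=[E,F,B] q_used=0 → run E
t=43: queue=[E,F,B] q_used=1 → run E
t=44: queue=[F,B] q_used=0 → run F
t=45: queue=[F,B] q_used=1 → run F
t=46: queue=[B,F] q_used=0 → run B
t=47: queue=[B,F] q_used=1 → run B
t=48: queue=[F] q_used=0 → run F
t=49: queue=[F] q_used=1 → run F

context switches = 25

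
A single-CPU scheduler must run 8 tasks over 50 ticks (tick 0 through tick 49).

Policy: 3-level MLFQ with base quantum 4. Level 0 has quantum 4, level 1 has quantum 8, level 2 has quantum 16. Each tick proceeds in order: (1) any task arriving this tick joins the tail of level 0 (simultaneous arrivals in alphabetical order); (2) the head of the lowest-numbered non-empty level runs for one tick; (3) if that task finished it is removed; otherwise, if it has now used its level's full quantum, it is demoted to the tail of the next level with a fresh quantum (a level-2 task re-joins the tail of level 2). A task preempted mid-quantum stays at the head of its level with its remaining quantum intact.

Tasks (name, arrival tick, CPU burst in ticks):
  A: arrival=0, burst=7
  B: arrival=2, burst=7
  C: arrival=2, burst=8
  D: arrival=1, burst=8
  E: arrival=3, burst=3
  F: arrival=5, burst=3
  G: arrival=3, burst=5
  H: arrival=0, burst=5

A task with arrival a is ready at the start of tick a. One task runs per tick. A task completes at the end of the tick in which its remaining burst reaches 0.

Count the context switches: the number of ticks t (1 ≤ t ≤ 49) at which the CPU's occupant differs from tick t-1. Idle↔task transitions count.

t=0: L0/L1/L2 = AH/-/- → run A
t=1: L0/L1/L2 = AHD/-/- → run A
t=2: L0/L1/L2 = AHDBC/-/- → run A
t=3: L0/L1/L2 = AHDBCEG/-/- → run A
t=4: L0/L1/L2 = HDBCEG/A/- → run H
t=5: L0/L1/L2 = HDBCEGF/A/- → run H
t=6: L0/L1/L2 = HDBCEGF/A/- → run H
t=7: L0/L1/L2 = HDBCEGF/A/- → run H
t=8: L0/L1/L2 = DBCEGF/AH/- → run D
t=9: L0/L1/L2 = DBCEGF/AH/- → run D
t=10: L0/L1/L2 = DBCEGF/AH/- → run D
t=11: L0/L1/L2 = DBCEGF/AH/- → run D
t=12: L0/L1/L2 = BCEGF/AHD/- → run B
t=13: L0/L1/L2 = BCEGF/AHD/- → run B
t=14: L0/L1/L2 = BCEGF/AHD/- → run B
t=15: L0/L1/L2 = BCEGF/AHD/- → run B
t=16: L0/L1/L2 = CEGF/AHDB/- → run C
t=17: L0/L1/L2 = CEGF/AHDB/- → run C
t=18: L0/L1/L2 = CEGF/AHDB/- → run C
t=19: L0/L1/L2 = CEGF/AHDB/- → run C
t=20: L0/L1/L2 = EGF/AHDBC/- → run E
t=21: L0/L1/L2 = EGF/AHDBC/- → run E
t=22: L0/L1/L2 = EGF/AHDBC/- → run E
t=23: L0/L1/L2 = GF/AHDBC/- → run G
t=24: L0/L1/L2 = GF/AHDBC/- → run G
t=25: L0/L1/L2 = GF/AHDBC/- → run G
t=26: L0/L1/L2 = GF/AHDBC/- → run G
t=27: L0/L1/L2 = F/AHDBCG/- → run F
t=28: L0/L1/L2 = F/AHDBCG/- → run F
t=29: L0/L1/L2 = F/AHDBCG/- → run F
t=30: L0/L1/L2 = -/AHDBCG/- → run A
t=31: L0/L1/L2 = -/AHDBCG/- → run A
t=32: L0/L1/L2 = -/AHDBCG/- → run A
t=33: L0/L1/L2 = -/HDBCG/- → run H
t=34: L0/L1/L2 = -/DBCG/- → run D
t=35: L0/L1/L2 = -/DBCG/- → run D
t=36: L0/L1/L2 = -/DBCG/- → run D
t=37: L0/L1/L2 = -/DBCG/- → run D
t=38: L0/L1/L2 = -/BCG/- → run B
t=39: L0/L1/L2 = -/BCG/- → run B
t=40: L0/L1/L2 = -/BCG/- → run B
t=41: L0/L1/L2 = -/CG/- → run C
t=42: L0/L1/L2 = -/CG/- → run C
t=43: L0/L1/L2 = -/CG/- → run C
t=44: L0/L1/L2 = -/CG/- → run C
t=45: L0/L1/L2 = -/G/- → run G
t=46: (idle)
t=47: (idle)
t=48: (idle)
t=49: (idle)

context switches = 14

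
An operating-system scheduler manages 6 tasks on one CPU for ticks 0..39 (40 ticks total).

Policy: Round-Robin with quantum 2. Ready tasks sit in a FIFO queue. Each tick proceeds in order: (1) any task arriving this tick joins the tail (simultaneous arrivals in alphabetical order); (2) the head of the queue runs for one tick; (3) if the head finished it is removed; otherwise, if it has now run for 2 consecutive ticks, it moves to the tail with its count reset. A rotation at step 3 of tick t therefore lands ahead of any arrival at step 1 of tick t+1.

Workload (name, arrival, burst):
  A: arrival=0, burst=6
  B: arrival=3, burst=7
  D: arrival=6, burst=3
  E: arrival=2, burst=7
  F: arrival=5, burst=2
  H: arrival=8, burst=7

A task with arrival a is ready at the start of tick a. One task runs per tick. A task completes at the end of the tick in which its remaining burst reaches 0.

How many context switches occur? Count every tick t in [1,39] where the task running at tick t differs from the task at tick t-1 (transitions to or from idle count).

context switches = 16

t=0: queue=[A] q_used=0 → run A
t=1: queue=[A] q_used=1 → run A
t=2: queue=[A,E] q_used=0 → run A
t=3: queue=[A,E,B] q_used=1 → run A
t=4: queue=[E,B,A] q_used=0 → run E
t=5: queue=[E,B,A,F] q_used=1 → run E
t=6: queue=[B,A,F,E,D] q_used=0 → run B
t=7: queue=[B,A,F,E,D] q_used=1 → run B
t=8: queue=[A,F,E,D,B,H] q_used=0 → run A
t=9: queue=[A,F,E,D,B,H] q_used=1 → run A
t=10: queue=[F,E,D,B,H] q_used=0 → run F
t=11: queue=[F,E,D,B,H] q_used=1 → run F
t=12: queue=[E,D,B,H] q_used=0 → run E
t=13: queue=[E,D,B,H] q_used=1 → run E
t=14: queue=[D,B,H,E] q_used=0 → run D
t=15: queue=[D,B,H,E] q_used=1 → run D
t=16: queue=[B,H,E,D] q_used=0 → run B
t=17: queue=[B,H,E,D] q_used=1 → run B
t=18: queue=[H,E,D,B] q_used=0 → run H
t=19: queue=[H,E,D,B] q_used=1 → run H
t=20: queue=[E,D,B,H] q_used=0 → run E
t=21: queue=[E,D,B,H] q_used=1 → run E
t=22: queue=[D,B,H,E] q_used=0 → run D
t=23: queue=[B,H,E] q_used=0 → run B
t=24: queue=[B,H,E] q_used=1 → run B
t=25: queue=[H,E,B] q_used=0 → run H
t=26: queue=[H,E,B] q_used=1 → run H
t=27: queue=[E,B,H] q_used=0 → run E
t=28: queue=[B,H] q_used=0 → run B
t=29: queue=[H] q_used=0 → run H
t=30: queue=[H] q_used=1 → run H
t=31: queue=[H] q_used=0 → run H
t=32: (idle)
t=33: (idle)
t=34: (idle)
t=35: (idle)
t=36: (idle)
t=37: (idle)
t=38: (idle)
t=39: (idle)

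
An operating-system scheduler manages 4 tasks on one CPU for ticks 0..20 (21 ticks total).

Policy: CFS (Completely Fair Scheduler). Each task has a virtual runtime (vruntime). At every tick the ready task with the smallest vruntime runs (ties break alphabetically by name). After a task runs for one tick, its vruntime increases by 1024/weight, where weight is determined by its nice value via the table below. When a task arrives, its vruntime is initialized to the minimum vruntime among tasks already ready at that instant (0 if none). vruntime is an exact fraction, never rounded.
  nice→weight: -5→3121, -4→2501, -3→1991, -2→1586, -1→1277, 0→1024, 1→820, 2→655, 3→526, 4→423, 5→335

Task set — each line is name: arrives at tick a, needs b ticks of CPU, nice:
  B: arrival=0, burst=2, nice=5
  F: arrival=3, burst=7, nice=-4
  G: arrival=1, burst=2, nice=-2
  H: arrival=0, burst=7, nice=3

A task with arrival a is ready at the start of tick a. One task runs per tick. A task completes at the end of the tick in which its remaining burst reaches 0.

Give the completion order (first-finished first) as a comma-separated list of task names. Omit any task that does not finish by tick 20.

completion order = G, B, F, H

t=0: vr[B=0 H=0] → run B
t=1: vr[B=1024/335 G=0 H=0] → run G
t=2: vr[B=1024/335 G=512/793 H=0] → run H
t=3: vr[B=1024/335 F=512/793 G=512/793 H=512/263] → run F
t=4: vr[B=1024/335 F=34304/32513 G=512/793 H=512/263] → run G
t=5: vr[B=1024/335 F=34304/32513 H=512/263] → run F
t=6: vr[B=1024/335 F=47616/32513 H=512/263] → run F
t=7: vr[B=1024/335 F=60928/32513 H=512/263] → run F
t=8: vr[B=1024/335 F=74240/32513 H=512/263] → run H
t=9: vr[B=1024/335 F=74240/32513 H=1024/263] → run F
t=10: vr[B=1024/335 F=87552/32513 H=1024/263] → run F
t=11: vr[B=1024/335 F=100864/32513 H=1024/263] → run B
t=12: vr[F=100864/32513 H=1024/263] → run F
t=13: vr[H=1024/263] → run H
t=14: vr[H=1536/263] → run H
t=15: vr[H=2048/263] → run H
t=16: vr[H=2560/263] → run H
t=17: vr[H=3072/263] → run H
t=18: (idle)
t=19: (idle)
t=20: (idle)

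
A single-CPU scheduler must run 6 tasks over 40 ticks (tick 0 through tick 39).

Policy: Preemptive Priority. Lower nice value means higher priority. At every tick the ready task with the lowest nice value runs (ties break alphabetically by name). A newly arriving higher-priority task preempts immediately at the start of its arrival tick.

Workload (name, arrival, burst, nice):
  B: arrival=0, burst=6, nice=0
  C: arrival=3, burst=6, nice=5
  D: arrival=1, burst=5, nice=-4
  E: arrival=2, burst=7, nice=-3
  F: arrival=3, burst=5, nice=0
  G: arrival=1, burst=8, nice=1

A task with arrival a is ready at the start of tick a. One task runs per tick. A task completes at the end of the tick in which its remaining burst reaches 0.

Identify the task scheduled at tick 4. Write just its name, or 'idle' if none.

t=0: ready={B} → run B
t=1: ready={B,D,G} → run D
t=2: ready={B,D,E,G} → run D
t=3: ready={B,C,D,E,F,G} → run D
t=4: ready={B,C,D,E,F,G} → run D
t=5: ready={B,C,D,E,F,G} → run D
t=6: ready={B,C,E,F,G} → run E
t=7: ready={B,C,E,F,G} → run E
t=8: ready={B,C,E,F,G} → run E
t=9: ready={B,C,E,F,G} → run E
t=10: ready={B,C,E,F,G} → run E
t=11: ready={B,C,E,F,G} → run E
t=12: ready={B,C,E,F,G} → run E
t=13: ready={B,C,F,G} → run B
t=14: ready={B,C,F,G} → run B
t=15: ready={B,C,F,G} → run B
t=16: ready={B,C,F,G} → run B
t=17: ready={B,C,F,G} → run B
t=18: ready={C,F,G} → run F
t=19: ready={C,F,G} → run F
t=20: ready={C,F,G} → run F
t=21: ready={C,F,G} → run F
t=22: ready={C,F,G} → run F
t=23: ready={C,G} → run G
t=24: ready={C,G} → run G
t=25: ready={C,G} → run G
t=26: ready={C,G} → run G
t=27: ready={C,G} → run G
t=28: ready={C,G} → run G
t=29: ready={C,G} → run G
t=30: ready={C,G} → run G
t=31: ready={C} → run C
t=32: ready={C} → run C
t=33: ready={C} → run C
t=34: ready={C} → run C
t=35: ready={C} → run C
t=36: ready={C} → run C
t=37: (idle)
t=38: (idle)
t=39: (idle)

running at tick 4 = D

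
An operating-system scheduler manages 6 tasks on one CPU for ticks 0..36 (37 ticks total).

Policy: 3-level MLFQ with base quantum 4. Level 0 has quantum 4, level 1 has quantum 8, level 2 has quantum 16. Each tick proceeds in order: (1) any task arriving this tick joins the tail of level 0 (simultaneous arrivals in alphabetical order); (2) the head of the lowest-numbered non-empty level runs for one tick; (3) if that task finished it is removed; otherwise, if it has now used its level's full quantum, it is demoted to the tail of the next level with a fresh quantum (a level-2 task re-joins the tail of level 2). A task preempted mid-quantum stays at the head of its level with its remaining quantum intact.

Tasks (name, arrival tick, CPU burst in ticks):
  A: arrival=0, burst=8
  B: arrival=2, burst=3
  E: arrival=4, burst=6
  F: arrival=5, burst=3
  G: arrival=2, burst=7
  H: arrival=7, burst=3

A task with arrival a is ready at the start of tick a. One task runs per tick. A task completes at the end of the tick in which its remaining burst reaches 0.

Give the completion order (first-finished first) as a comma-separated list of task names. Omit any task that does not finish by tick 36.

t=0: L0/L1/L2 = A/-/- → run A
t=1: L0/L1/L2 = A/-/- → run A
t=2: L0/L1/L2 = ABG/-/- → run A
t=3: L0/L1/L2 = ABG/-/- → run A
t=4: L0/L1/L2 = BGE/A/- → run B
t=5: L0/L1/L2 = BGEF/A/- → run B
t=6: L0/L1/L2 = BGEF/A/- → run B
t=7: L0/L1/L2 = GEFH/A/- → run G
t=8: L0/L1/L2 = GEFH/A/- → run G
t=9: L0/L1/L2 = GEFH/A/- → run G
t=10: L0/L1/L2 = GEFH/A/- → run G
t=11: L0/L1/L2 = EFH/AG/- → run E
t=12: L0/L1/L2 = EFH/AG/- → run E
t=13: L0/L1/L2 = EFH/AG/- → run E
t=14: L0/L1/L2 = EFH/AG/- → run E
t=15: L0/L1/L2 = FH/AGE/- → run F
t=16: L0/L1/L2 = FH/AGE/- → run F
t=17: L0/L1/L2 = FH/AGE/- → run F
t=18: L0/L1/L2 = H/AGE/- → run H
t=19: L0/L1/L2 = H/AGE/- → run H
t=20: L0/L1/L2 = H/AGE/- → run H
t=21: L0/L1/L2 = -/AGE/- → run A
t=22: L0/L1/L2 = -/AGE/- → run A
t=23: L0/L1/L2 = -/AGE/- → run A
t=24: L0/L1/L2 = -/AGE/- → run A
t=25: L0/L1/L2 = -/GE/- → run G
t=26: L0/L1/L2 = -/GE/- → run G
t=27: L0/L1/L2 = -/GE/- → run G
t=28: L0/L1/L2 = -/E/- → run E
t=29: L0/L1/L2 = -/E/- → run E
t=30: (idle)
t=31: (idle)
t=32: (idle)
t=33: (idle)
t=34: (idle)
t=35: (idle)
t=36: (idle)

completion order = B, F, H, A, G, E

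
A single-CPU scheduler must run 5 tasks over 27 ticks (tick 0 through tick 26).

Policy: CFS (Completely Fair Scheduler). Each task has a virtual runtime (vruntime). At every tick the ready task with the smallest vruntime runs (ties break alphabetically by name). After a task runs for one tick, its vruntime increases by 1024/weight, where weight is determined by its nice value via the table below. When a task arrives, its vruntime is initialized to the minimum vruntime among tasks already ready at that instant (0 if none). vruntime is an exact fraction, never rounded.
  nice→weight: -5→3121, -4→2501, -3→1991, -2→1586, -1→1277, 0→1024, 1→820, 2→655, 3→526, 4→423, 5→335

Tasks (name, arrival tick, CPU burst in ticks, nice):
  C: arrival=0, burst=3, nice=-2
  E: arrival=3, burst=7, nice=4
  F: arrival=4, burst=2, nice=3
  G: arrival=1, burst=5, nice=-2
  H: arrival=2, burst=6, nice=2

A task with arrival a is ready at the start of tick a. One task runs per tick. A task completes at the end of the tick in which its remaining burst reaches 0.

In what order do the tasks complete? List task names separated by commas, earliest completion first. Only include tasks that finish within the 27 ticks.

t=0: vr[C=0] → run C
t=1: vr[C=512/793 G=512/793] → run C
t=2: vr[C=1024/793 G=512/793 H=512/793] → run G
t=3: vr[C=1024/793 E=512/793 G=1024/793 H=512/793] → run E
t=4: vr[C=1024/793 E=1028608/335439 F=512/793 G=1024/793 H=512/793] → run F
t=5: vr[C=1024/793 E=1028608/335439 F=540672/208559 G=1024/793 H=512/793] → run H
t=6: vr[C=1024/793 E=1028608/335439 F=540672/208559 G=1024/793 H=1147392/519415] → run C
t=7: vr[E=1028608/335439 F=540672/208559 G=1024/793 H=1147392/519415] → run G
t=8: vr[E=1028608/335439 F=540672/208559 G=1536/793 H=1147392/519415] → run G
t=9: vr[E=1028608/335439 F=540672/208559 G=2048/793 H=1147392/519415] → run H
t=10: vr[E=1028608/335439 F=540672/208559 G=2048/793 H=1959424/519415] → run G
t=11: vr[E=1028608/335439 F=540672/208559 G=2560/793 H=1959424/519415] → run F
t=12: vr[E=1028608/335439 G=2560/793 H=1959424/519415] → run E
t=13: vr[E=1840640/335439 G=2560/793 H=1959424/519415] → run G
t=14: vr[E=1840640/335439 H=1959424/519415] → run H
t=15: vr[E=1840640/335439 H=2771456/519415] → run H
t=16: vr[E=1840640/335439 H=3583488/519415] → run E
t=17: vr[E=884224/111813 H=3583488/519415] → run H
t=18: vr[E=884224/111813 H=879104/103883] → run E
t=19: vr[E=3464704/335439 H=879104/103883] → run H
t=20: vr[E=3464704/335439] → run E
t=21: vr[E=4276736/335439] → run E
t=22: vr[E=1696256/111813] → run E
t=23: (idle)
t=24: (idle)
t=25: (idle)
t=26: (idle)

completion order = C, F, G, H, E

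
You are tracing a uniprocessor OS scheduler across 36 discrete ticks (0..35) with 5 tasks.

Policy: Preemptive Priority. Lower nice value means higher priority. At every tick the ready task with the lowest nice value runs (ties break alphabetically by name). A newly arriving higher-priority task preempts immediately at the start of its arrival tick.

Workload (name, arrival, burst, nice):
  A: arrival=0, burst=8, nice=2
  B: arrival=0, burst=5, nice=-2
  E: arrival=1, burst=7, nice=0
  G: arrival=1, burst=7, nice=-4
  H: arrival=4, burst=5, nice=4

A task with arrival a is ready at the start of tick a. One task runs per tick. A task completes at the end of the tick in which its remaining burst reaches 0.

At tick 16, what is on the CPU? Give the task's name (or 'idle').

running at tick 16 = E

t=0: ready={A,B} → run B
t=1: ready={A,B,E,G} → run G
t=2: ready={A,B,E,G} → run G
t=3: ready={A,B,E,G} → run G
t=4: ready={A,B,E,G,H} → run G
t=5: ready={A,B,E,G,H} → run G
t=6: ready={A,B,E,G,H} → run G
t=7: ready={A,B,E,G,H} → run G
t=8: ready={A,B,E,H} → run B
t=9: ready={A,B,E,H} → run B
t=10: ready={A,B,E,H} → run B
t=11: ready={A,B,E,H} → run B
t=12: ready={A,E,H} → run E
t=13: ready={A,E,H} → run E
t=14: ready={A,E,H} → run E
t=15: ready={A,E,H} → run E
t=16: ready={A,E,H} → run E
t=17: ready={A,E,H} → run E
t=18: ready={A,E,H} → run E
t=19: ready={A,H} → run A
t=20: ready={A,H} → run A
t=21: ready={A,H} → run A
t=22: ready={A,H} → run A
t=23: ready={A,H} → run A
t=24: ready={A,H} → run A
t=25: ready={A,H} → run A
t=26: ready={A,H} → run A
t=27: ready={H} → run H
t=28: ready={H} → run H
t=29: ready={H} → run H
t=30: ready={H} → run H
t=31: ready={H} → run H
t=32: (idle)
t=33: (idle)
t=34: (idle)
t=35: (idle)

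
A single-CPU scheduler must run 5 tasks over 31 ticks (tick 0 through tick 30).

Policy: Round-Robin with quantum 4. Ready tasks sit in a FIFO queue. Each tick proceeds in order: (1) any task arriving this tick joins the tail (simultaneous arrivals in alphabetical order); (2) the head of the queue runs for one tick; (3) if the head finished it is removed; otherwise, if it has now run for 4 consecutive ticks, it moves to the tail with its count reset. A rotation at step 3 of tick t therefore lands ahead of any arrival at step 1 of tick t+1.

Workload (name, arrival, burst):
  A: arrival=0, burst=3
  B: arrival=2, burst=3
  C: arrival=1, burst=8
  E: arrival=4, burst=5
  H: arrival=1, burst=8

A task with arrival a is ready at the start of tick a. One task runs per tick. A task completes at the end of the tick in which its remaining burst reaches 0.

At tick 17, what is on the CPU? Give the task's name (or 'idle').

running at tick 17 = E

t=0: queue=[A] q_used=0 → run A
t=1: queue=[A,C,H] q_used=1 → run A
t=2: queue=[A,C,H,B] q_used=2 → run A
t=3: queue=[C,H,B] q_used=0 → run C
t=4: queue=[C,H,B,E] q_used=1 → run C
t=5: queue=[C,H,B,E] q_used=2 → run C
t=6: queue=[C,H,B,E] q_used=3 → run C
t=7: queue=[H,B,E,C] q_used=0 → run H
t=8: queue=[H,B,E,C] q_used=1 → run H
t=9: queue=[H,B,E,C] q_used=2 → run H
t=10: queue=[H,B,E,C] q_used=3 → run H
t=11: queue=[B,E,C,H] q_used=0 → run B
t=12: queue=[B,E,C,H] q_used=1 → run B
t=13: queue=[B,E,C,H] q_used=2 → run B
t=14: queue=[E,C,H] q_used=0 → run E
t=15: queue=[E,C,H] q_used=1 → run E
t=16: queue=[E,C,H] q_used=2 → run E
t=17: queue=[E,C,H] q_used=3 → run E
t=18: queue=[C,H,E] q_used=0 → run C
t=19: queue=[C,H,E] q_used=1 → run C
t=20: queue=[C,H,E] q_used=2 → run C
t=21: queue=[C,H,E] q_used=3 → run C
t=22: queue=[H,E] q_used=0 → run H
t=23: queue=[H,E] q_used=1 → run H
t=24: queue=[H,E] q_used=2 → run H
t=25: queue=[H,E] q_used=3 → run H
t=26: queue=[E] q_used=0 → run E
t=27: (idle)
t=28: (idle)
t=29: (idle)
t=30: (idle)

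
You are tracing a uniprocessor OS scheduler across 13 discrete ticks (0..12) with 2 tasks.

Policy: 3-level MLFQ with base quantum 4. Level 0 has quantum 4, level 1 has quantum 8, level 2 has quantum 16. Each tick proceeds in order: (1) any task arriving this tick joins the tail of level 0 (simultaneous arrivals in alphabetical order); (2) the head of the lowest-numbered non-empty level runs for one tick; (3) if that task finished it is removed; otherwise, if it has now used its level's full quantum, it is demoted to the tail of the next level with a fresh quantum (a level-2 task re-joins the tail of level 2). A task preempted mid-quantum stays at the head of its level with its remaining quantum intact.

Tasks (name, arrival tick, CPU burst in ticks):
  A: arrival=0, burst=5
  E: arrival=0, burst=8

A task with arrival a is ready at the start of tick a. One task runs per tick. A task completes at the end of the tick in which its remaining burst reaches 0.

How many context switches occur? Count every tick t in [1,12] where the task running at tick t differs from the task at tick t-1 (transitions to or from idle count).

t=0: L0/L1/L2 = AE/-/- → run A
t=1: L0/L1/L2 = AE/-/- → run A
t=2: L0/L1/L2 = AE/-/- → run A
t=3: L0/L1/L2 = AE/-/- → run A
t=4: L0/L1/L2 = E/A/- → run E
t=5: L0/L1/L2 = E/A/- → run E
t=6: L0/L1/L2 = E/A/- → run E
t=7: L0/L1/L2 = E/A/- → run E
t=8: L0/L1/L2 = -/AE/- → run A
t=9: L0/L1/L2 = -/E/- → run E
t=10: L0/L1/L2 = -/E/- → run E
t=11: L0/L1/L2 = -/E/- → run E
t=12: L0/L1/L2 = -/E/- → run E

context switches = 3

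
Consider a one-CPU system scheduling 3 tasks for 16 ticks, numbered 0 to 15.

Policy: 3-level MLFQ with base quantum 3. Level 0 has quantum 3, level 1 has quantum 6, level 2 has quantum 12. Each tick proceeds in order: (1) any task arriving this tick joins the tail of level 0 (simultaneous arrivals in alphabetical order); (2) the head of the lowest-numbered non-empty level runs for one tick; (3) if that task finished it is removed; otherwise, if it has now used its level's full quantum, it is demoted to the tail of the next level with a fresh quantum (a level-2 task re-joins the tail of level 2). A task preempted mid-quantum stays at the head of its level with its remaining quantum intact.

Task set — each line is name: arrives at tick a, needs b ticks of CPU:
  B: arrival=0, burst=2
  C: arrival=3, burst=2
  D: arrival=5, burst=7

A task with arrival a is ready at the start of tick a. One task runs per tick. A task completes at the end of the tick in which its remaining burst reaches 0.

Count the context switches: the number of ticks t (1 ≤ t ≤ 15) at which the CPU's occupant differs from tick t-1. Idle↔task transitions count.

context switches = 4

t=0: L0/L1/L2 = B/-/- → run B
t=1: L0/L1/L2 = B/-/- → run B
t=2: (idle)
t=3: L0/L1/L2 = C/-/- → run C
t=4: L0/L1/L2 = C/-/- → run C
t=5: L0/L1/L2 = D/-/- → run D
t=6: L0/L1/L2 = D/-/- → run D
t=7: L0/L1/L2 = D/-/- → run D
t=8: L0/L1/L2 = -/D/- → run D
t=9: L0/L1/L2 = -/D/- → run D
t=10: L0/L1/L2 = -/D/- → run D
t=11: L0/L1/L2 = -/D/- → run D
t=12: (idle)
t=13: (idle)
t=14: (idle)
t=15: (idle)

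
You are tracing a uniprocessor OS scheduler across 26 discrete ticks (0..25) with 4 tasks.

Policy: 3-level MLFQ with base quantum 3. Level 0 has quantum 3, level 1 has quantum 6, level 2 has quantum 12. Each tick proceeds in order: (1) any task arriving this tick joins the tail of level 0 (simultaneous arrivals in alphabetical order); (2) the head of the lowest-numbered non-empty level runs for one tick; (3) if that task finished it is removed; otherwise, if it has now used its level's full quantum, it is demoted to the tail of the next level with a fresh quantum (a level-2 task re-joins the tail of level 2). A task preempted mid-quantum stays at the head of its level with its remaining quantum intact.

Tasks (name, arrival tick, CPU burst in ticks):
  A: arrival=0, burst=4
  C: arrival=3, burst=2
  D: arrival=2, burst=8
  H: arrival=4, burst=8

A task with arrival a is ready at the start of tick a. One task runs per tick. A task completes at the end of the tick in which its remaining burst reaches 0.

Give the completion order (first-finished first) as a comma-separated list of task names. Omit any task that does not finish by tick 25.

t=0: L0/L1/L2 = A/-/- → run A
t=1: L0/L1/L2 = A/-/- → run A
t=2: L0/L1/L2 = AD/-/- → run A
t=3: L0/L1/L2 = DC/A/- → run D
t=4: L0/L1/L2 = DCH/A/- → run D
t=5: L0/L1/L2 = DCH/A/- → run D
t=6: L0/L1/L2 = CH/AD/- → run C
t=7: L0/L1/L2 = CH/AD/- → run C
t=8: L0/L1/L2 = H/AD/- → run H
t=9: L0/L1/L2 = H/AD/- → run H
t=10: L0/L1/L2 = H/AD/- → run H
t=11: L0/L1/L2 = -/ADH/- → run A
t=12: L0/L1/L2 = -/DH/- → run D
t=13: L0/L1/L2 = -/DH/- → run D
t=14: L0/L1/L2 = -/DH/- → run D
t=15: L0/L1/L2 = -/DH/- → run D
t=16: L0/L1/L2 = -/DH/- → run D
t=17: L0/L1/L2 = -/H/- → run H
t=18: L0/L1/L2 = -/H/- → run H
t=19: L0/L1/L2 = -/H/- → run H
t=20: L0/L1/L2 = -/H/- → run H
t=21: L0/L1/L2 = -/H/- → run H
t=22: (idle)
t=23: (idle)
t=24: (idle)
t=25: (idle)

completion order = C, A, D, H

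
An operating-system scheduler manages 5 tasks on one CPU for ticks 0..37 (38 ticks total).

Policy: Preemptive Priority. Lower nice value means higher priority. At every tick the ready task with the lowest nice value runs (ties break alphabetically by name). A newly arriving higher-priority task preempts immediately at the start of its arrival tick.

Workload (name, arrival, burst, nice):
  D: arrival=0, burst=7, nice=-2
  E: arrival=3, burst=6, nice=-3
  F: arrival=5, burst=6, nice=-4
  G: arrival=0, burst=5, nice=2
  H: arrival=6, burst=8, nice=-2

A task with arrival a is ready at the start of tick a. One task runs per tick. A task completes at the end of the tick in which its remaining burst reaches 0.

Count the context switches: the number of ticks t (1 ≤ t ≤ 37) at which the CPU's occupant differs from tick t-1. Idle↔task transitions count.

t=0: ready={D,G} → run D
t=1: ready={D,G} → run D
t=2: ready={D,G} → run D
t=3: ready={D,E,G} → run E
t=4: ready={D,E,G} → run E
t=5: ready={D,E,F,G} → run F
t=6: ready={D,E,F,G,H} → run F
t=7: ready={D,E,F,G,H} → run F
t=8: ready={D,E,F,G,H} → run F
t=9: ready={D,E,F,G,H} → run F
t=10: ready={D,E,F,G,H} → run F
t=11: ready={D,E,G,H} → run E
t=12: ready={D,E,G,H} → run E
t=13: ready={D,E,G,H} → run E
t=14: ready={D,E,G,H} → run E
t=15: ready={D,G,H} → run D
t=16: ready={D,G,H} → run D
t=17: ready={D,G,H} → run D
t=18: ready={D,G,H} → run D
t=19: ready={G,H} → run H
t=20: ready={G,H} → run H
t=21: ready={G,H} → run H
t=22: ready={G,H} → run H
t=23: ready={G,H} → run H
t=24: ready={G,H} → run H
t=25: ready={G,H} → run H
t=26: ready={G,H} → run H
t=27: ready={G} → run G
t=28: ready={G} → run G
t=29: ready={G} → run G
t=30: ready={G} → run G
t=31: ready={G} → run G
t=32: (idle)
t=33: (idle)
t=34: (idle)
t=35: (idle)
t=36: (idle)
t=37: (idle)

context switches = 7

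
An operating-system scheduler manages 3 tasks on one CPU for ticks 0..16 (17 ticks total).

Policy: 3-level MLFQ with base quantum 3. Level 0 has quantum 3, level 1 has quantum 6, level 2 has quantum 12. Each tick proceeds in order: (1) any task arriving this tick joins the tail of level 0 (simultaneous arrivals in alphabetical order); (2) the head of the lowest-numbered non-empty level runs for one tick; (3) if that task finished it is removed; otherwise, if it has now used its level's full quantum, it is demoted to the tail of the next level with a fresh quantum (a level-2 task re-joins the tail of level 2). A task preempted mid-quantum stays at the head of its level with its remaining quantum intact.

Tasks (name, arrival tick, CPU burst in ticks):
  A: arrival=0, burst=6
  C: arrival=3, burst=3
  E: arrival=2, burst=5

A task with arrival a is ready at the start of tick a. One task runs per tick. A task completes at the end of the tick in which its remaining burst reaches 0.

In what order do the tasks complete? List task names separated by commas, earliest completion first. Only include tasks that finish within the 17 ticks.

t=0: L0/L1/L2 = A/-/- → run A
t=1: L0/L1/L2 = A/-/- → run A
t=2: L0/L1/L2 = AE/-/- → run A
t=3: L0/L1/L2 = EC/A/- → run E
t=4: L0/L1/L2 = EC/A/- → run E
t=5: L0/L1/L2 = EC/A/- → run E
t=6: L0/L1/L2 = C/AE/- → run C
t=7: L0/L1/L2 = C/AE/- → run C
t=8: L0/L1/L2 = C/AE/- → run C
t=9: L0/L1/L2 = -/AE/- → run A
t=10: L0/L1/L2 = -/AE/- → run A
t=11: L0/L1/L2 = -/AE/- → run A
t=12: L0/L1/L2 = -/E/- → run E
t=13: L0/L1/L2 = -/E/- → run E
t=14: (idle)
t=15: (idle)
t=16: (idle)

completion order = C, A, E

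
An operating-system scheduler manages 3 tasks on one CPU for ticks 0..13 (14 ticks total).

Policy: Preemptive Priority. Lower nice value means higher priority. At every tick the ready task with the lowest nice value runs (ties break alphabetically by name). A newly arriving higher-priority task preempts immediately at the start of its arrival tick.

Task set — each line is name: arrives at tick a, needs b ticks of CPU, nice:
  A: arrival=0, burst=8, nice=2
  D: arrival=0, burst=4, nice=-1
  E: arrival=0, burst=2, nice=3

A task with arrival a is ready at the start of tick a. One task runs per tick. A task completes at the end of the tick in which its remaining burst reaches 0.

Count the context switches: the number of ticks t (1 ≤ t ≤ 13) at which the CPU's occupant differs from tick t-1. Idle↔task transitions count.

t=0: ready={A,D,E} → run D
t=1: ready={A,D,E} → run D
t=2: ready={A,D,E} → run D
t=3: ready={A,D,E} → run D
t=4: ready={A,E} → run A
t=5: ready={A,E} → run A
t=6: ready={A,E} → run A
t=7: ready={A,E} → run A
t=8: ready={A,E} → run A
t=9: ready={A,E} → run A
t=10: ready={A,E} → run A
t=11: ready={A,E} → run A
t=12: ready={E} → run E
t=13: ready={E} → run E

context switches = 2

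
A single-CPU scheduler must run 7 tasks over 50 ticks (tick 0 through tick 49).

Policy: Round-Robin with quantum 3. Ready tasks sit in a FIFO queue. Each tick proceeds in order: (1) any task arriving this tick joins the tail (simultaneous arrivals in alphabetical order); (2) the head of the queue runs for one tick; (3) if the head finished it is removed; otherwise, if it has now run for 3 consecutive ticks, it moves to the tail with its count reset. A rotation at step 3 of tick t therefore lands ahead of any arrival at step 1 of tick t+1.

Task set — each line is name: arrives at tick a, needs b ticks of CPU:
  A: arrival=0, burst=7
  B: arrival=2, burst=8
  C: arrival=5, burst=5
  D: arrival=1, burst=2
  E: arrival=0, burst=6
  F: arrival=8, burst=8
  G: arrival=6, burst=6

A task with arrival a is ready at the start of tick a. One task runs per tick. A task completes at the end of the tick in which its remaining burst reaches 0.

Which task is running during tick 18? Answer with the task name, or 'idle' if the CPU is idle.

t=0: queue=[A,E] q_used=0 → run A
t=1: queue=[A,E,D] q_used=1 → run A
t=2: queue=[A,E,D,B] q_used=2 → run A
t=3: queue=[E,D,B,A] q_used=0 → run E
t=4: queue=[E,D,B,A] q_used=1 → run E
t=5: queue=[E,D,B,A,C] q_used=2 → run E
t=6: queue=[D,B,A,C,E,G] q_used=0 → run D
t=7: queue=[D,B,A,C,E,G] q_used=1 → run D
t=8: queue=[B,A,C,E,G,F] q_used=0 → run B
t=9: queue=[B,A,C,E,G,F] q_used=1 → run B
t=10: queue=[B,A,C,E,G,F] q_used=2 → run B
t=11: queue=[A,C,E,G,F,B] q_used=0 → run A
t=12: queue=[A,C,E,G,F,B] q_used=1 → run A
t=13: queue=[A,C,E,G,F,B] q_used=2 → run A
t=14: queue=[C,E,G,F,B,A] q_used=0 → run C
t=15: queue=[C,E,G,F,B,A] q_used=1 → run C
t=16: queue=[C,E,G,F,B,A] q_used=2 → run C
t=17: queue=[E,G,F,B,A,C] q_used=0 → run E
t=18: queue=[E,G,F,B,A,C] q_used=1 → run E
t=19: queue=[E,G,F,B,A,C] q_used=2 → run E
t=20: queue=[G,F,B,A,C] q_used=0 → run G
t=21: queue=[G,F,B,A,C] q_used=1 → run G
t=22: queue=[G,F,B,A,C] q_used=2 → run G
t=23: queue=[F,B,A,C,G] q_used=0 → run F
t=24: queue=[F,B,A,C,G] q_used=1 → run F
t=25: queue=[F,B,A,C,G] q_used=2 → run F
t=26: queue=[B,A,C,G,F] q_used=0 → run B
t=27: queue=[B,A,C,G,F] q_used=1 → run B
t=28: queue=[B,A,C,G,F] q_used=2 → run B
t=29: queue=[A,C,G,F,B] q_used=0 → run A
t=30: queue=[C,G,F,B] q_used=0 → run C
t=31: queue=[C,G,F,B] q_used=1 → run C
t=32: queue=[G,F,B] q_used=0 → run G
t=33: queue=[G,F,B] q_used=1 → run G
t=34: queue=[G,F,B] q_used=2 → run G
t=35: queue=[F,B] q_used=0 → run F
t=36: queue=[F,B] q_used=1 → run F
t=37: queue=[F,B] q_used=2 → run F
t=38: queue=[B,F] q_used=0 → run B
t=39: queue=[B,F] q_used=1 → run B
t=40: queue=[F] q_used=0 → run F
t=41: queue=[F] q_used=1 → run F
t=42: (idle)
t=43: (idle)
t=44: (idle)
t=45: (idle)
t=46: (idle)
t=47: (idle)
t=48: (idle)
t=49: (idle)

running at tick 18 = E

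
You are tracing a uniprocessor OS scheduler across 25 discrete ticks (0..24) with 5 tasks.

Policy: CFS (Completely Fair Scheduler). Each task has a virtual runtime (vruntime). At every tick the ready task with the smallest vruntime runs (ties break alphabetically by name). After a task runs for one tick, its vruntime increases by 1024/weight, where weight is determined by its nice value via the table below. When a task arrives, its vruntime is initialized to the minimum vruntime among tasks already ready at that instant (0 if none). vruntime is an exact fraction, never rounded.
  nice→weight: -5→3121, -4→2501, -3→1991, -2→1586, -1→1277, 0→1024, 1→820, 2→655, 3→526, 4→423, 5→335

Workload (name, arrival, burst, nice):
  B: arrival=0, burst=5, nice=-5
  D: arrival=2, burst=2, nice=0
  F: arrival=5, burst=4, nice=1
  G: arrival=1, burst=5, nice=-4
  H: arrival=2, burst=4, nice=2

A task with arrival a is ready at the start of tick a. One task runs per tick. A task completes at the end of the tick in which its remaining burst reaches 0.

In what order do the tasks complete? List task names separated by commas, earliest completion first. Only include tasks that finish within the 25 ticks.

t=0: vr[B=0] → run B
t=1: vr[B=1024/3121 G=1024/3121] → run B
t=2: vr[B=2048/3121 D=1024/3121 G=1024/3121 H=1024/3121] → run D
t=3: vr[B=2048/3121 D=4145/3121 G=1024/3121 H=1024/3121] → run G
t=4: vr[B=2048/3121 D=4145/3121 G=5756928/7805621 H=1024/3121] → run H
t=5: vr[B=2048/3121 D=4145/3121 F=2048/3121 G=5756928/7805621 H=3866624/2044255] → run B
t=6: vr[B=3072/3121 D=4145/3121 F=2048/3121 G=5756928/7805621 H=3866624/2044255] → run F
t=7: vr[B=3072/3121 D=4145/3121 F=1218816/639805 G=5756928/7805621 H=3866624/2044255] → run G
t=8: vr[B=3072/3121 D=4145/3121 F=1218816/639805 G=8952832/7805621 H=3866624/2044255] → run B
t=9: vr[B=4096/3121 D=4145/3121 F=1218816/639805 G=8952832/7805621 H=3866624/2044255] → run G
t=10: vr[B=4096/3121 D=4145/3121 F=1218816/639805 G=12148736/7805621 H=3866624/2044255] → run B
t=11: vr[D=4145/3121 F=1218816/639805 G=12148736/7805621 H=3866624/2044255] → run D
t=12: vr[F=1218816/639805 G=12148736/7805621 H=3866624/2044255] → run G
t=13: vr[F=1218816/639805 G=15344640/7805621 H=3866624/2044255] → run H
t=14: vr[F=1218816/639805 G=15344640/7805621 H=7062528/2044255] → run F
t=15: vr[F=2017792/639805 G=15344640/7805621 H=7062528/2044255] → run G
t=16: vr[F=2017792/639805 H=7062528/2044255] → run F
t=17: vr[F=2816768/639805 H=7062528/2044255] → run H
t=18: vr[F=2816768/639805 H=10258432/2044255] → run F
t=19: vr[H=10258432/2044255] → run H
t=20: (idle)
t=21: (idle)
t=22: (idle)
t=23: (idle)
t=24: (idle)

completion order = B, D, G, F, H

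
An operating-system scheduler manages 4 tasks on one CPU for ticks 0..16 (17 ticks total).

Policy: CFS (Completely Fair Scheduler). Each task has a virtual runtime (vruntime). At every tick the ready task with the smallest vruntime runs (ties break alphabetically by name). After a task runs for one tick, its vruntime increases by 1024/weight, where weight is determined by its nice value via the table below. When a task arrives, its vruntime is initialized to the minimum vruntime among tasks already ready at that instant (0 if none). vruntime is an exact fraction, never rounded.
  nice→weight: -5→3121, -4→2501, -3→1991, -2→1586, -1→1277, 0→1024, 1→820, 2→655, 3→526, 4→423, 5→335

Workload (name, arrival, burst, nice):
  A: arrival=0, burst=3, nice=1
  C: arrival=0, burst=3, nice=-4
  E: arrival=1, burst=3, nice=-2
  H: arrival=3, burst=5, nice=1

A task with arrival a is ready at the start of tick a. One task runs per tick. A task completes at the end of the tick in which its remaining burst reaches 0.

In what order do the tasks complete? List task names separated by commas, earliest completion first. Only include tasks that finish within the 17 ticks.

completion order = C, E, A, H

t=0: vr[A=0 C=0] → run A
t=1: vr[A=256/205 C=0 E=0] → run C
t=2: vr[A=256/205 C=1024/2501 E=0] → run E
t=3: vr[A=256/205 C=1024/2501 E=512/793 H=1024/2501] → run C
t=4: vr[A=256/205 C=2048/2501 E=512/793 H=1024/2501] → run H
t=5: vr[A=256/205 C=2048/2501 E=512/793 H=20736/12505] → run E
t=6: vr[A=256/205 C=2048/2501 E=1024/793 H=20736/12505] → run C
t=7: vr[A=256/205 E=1024/793 H=20736/12505] → run A
t=8: vr[A=512/205 E=1024/793 H=20736/12505] → run E
t=9: vr[A=512/205 H=20736/12505] → run H
t=10: vr[A=512/205 H=36352/12505] → run A
t=11: vr[H=36352/12505] → run H
t=12: vr[H=51968/12505] → run H
t=13: vr[H=67584/12505] → run H
t=14: (idle)
t=15: (idle)
t=16: (idle)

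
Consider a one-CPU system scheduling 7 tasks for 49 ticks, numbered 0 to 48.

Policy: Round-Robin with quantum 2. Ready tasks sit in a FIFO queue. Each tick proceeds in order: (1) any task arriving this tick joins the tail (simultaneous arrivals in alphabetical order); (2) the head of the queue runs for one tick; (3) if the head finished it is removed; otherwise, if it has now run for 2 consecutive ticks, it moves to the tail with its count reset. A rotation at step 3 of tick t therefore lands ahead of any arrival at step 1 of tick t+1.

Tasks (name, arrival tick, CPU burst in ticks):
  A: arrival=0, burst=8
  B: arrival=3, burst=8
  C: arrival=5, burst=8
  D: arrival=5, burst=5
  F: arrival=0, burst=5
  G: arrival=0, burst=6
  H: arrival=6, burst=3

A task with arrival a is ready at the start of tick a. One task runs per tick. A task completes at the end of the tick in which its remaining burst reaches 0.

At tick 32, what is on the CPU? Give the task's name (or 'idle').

t=0: queue=[A,F,G] q_used=0 → run A
t=1: queue=[A,F,G] q_used=1 → run A
t=2: queue=[F,G,A] q_used=0 → run F
t=3: queue=[F,G,A,B] q_used=1 → run F
t=4: queue=[G,A,B,F] q_used=0 → run G
t=5: queue=[G,A,B,F,C,D] q_used=1 → run G
t=6: queue=[A,B,F,C,D,G,H] q_used=0 → run A
t=7: queue=[A,B,F,C,D,G,H] q_used=1 → run A
t=8: queue=[B,F,C,D,G,H,A] q_used=0 → run B
t=9: queue=[B,F,C,D,G,H,A] q_used=1 → run B
t=10: queue=[F,C,D,G,H,A,B] q_used=0 → run F
t=11: queue=[F,C,D,G,H,A,B] q_used=1 → run F
t=12: queue=[C,D,G,H,A,B,F] q_used=0 → run C
t=13: queue=[C,D,G,H,A,B,F] q_used=1 → run C
t=14: queue=[D,G,H,A,B,F,C] q_used=0 → run D
t=15: queue=[D,G,H,A,B,F,C] q_used=1 → run D
t=16: queue=[G,H,A,B,F,C,D] q_used=0 → run G
t=17: queue=[G,H,A,B,F,C,D] q_used=1 → run G
t=18: queue=[H,A,B,F,C,D,G] q_used=0 → run H
t=19: queue=[H,A,B,F,C,D,G] q_used=1 → run H
t=20: queue=[A,B,F,C,D,G,H] q_used=0 → run A
t=21: queue=[A,B,F,C,D,G,H] q_used=1 → run A
t=22: queue=[B,F,C,D,G,H,A] q_used=0 → run B
t=23: queue=[B,F,C,D,G,H,A] q_used=1 → run B
t=24: queue=[F,C,D,G,H,A,B] q_used=0 → run F
t=25: queue=[C,D,G,H,A,B] q_used=0 → run C
t=26: queue=[C,D,G,H,A,B] q_used=1 → run C
t=27: queue=[D,G,H,A,B,C] q_used=0 → run D
t=28: queue=[D,G,H,A,B,C] q_used=1 → run D
t=29: queue=[G,H,A,B,C,D] q_used=0 → run G
t=30: queue=[G,H,A,B,C,D] q_used=1 → run G
t=31: queue=[H,A,B,C,D] q_used=0 → run H
t=32: queue=[A,B,C,D] q_used=0 → run A
t=33: queue=[A,B,C,D] q_used=1 → run A
t=34: queue=[B,C,D] q_used=0 → run B
t=35: queue=[B,C,D] q_used=1 → run B
t=36: queue=[C,D,B] q_used=0 → run C
t=37: queue=[C,D,B] q_used=1 → run C
t=38: queue=[D,B,C] q_used=0 → run D
t=39: queue=[B,C] q_used=0 → run B
t=40: queue=[B,C] q_used=1 → run B
t=41: queue=[C] q_used=0 → run C
t=42: queue=[C] q_used=1 → run C
t=43: (idle)
t=44: (idle)
t=45: (idle)
t=46: (idle)
t=47: (idle)
t=48: (idle)

running at tick 32 = A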